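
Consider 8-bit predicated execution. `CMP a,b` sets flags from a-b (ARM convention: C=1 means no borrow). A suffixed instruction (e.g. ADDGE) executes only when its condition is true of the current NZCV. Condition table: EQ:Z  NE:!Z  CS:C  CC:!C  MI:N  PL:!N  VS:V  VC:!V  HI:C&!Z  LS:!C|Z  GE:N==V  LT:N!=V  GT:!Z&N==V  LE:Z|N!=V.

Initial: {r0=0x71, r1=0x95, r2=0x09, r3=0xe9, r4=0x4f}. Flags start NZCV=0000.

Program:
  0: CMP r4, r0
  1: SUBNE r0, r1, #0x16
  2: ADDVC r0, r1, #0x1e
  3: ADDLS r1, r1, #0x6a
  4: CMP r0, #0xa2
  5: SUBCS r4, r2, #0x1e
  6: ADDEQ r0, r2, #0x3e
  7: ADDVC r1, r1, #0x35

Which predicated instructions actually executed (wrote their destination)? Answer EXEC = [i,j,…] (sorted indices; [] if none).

0: ✓ CMP  NZCV=1000
1: ✓ SUBNE  r0←0x7f
2: ✓ ADDVC  r0←0xb3
3: ✓ ADDLS  r1←0xff
4: ✓ CMP  NZCV=0010
5: ✓ SUBCS  r4←0xeb
6: · ADDEQ
7: ✓ ADDVC  r1←0x34

EXEC = [1,2,3,5,7]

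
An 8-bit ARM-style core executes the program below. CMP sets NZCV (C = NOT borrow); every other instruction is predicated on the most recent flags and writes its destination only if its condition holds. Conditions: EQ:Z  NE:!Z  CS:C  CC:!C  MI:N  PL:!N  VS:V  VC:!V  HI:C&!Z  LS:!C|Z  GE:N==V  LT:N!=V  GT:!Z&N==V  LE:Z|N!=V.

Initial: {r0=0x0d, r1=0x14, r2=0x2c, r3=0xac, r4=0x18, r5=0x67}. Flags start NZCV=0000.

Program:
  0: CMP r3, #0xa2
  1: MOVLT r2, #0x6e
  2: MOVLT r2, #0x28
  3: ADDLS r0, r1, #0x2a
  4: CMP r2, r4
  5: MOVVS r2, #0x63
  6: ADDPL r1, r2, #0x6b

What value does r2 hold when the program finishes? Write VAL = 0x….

VAL = 0x2c

[0] flags=0010 → (cmp)
[1] flags=0010 LT?F → skip
[2] flags=0010 LT?F → skip
[3] flags=0010 LS?F → skip
[4] flags=0010 → (cmp)
[5] flags=0010 VS?F → skip
[6] flags=0010 PL?T → r1=0x97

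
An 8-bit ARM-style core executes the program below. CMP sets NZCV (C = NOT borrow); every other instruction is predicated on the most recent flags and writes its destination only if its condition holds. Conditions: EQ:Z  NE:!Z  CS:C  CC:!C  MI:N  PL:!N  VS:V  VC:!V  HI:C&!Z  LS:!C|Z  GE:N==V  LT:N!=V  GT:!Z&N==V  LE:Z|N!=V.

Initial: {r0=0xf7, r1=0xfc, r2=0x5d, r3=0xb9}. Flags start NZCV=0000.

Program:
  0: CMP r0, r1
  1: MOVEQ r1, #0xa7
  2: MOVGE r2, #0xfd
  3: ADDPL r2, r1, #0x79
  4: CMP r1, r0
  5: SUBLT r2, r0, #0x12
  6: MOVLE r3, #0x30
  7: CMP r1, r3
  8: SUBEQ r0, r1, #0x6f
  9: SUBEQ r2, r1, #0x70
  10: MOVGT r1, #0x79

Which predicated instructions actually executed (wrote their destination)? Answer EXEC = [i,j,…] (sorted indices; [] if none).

[0] flags=1000 → (cmp)
[1] flags=1000 EQ?F → skip
[2] flags=1000 GE?F → skip
[3] flags=1000 PL?F → skip
[4] flags=0010 → (cmp)
[5] flags=0010 LT?F → skip
[6] flags=0010 LE?F → skip
[7] flags=0010 → (cmp)
[8] flags=0010 EQ?F → skip
[9] flags=0010 EQ?F → skip
[10] flags=0010 GT?T → r1=0x79

EXEC = [10]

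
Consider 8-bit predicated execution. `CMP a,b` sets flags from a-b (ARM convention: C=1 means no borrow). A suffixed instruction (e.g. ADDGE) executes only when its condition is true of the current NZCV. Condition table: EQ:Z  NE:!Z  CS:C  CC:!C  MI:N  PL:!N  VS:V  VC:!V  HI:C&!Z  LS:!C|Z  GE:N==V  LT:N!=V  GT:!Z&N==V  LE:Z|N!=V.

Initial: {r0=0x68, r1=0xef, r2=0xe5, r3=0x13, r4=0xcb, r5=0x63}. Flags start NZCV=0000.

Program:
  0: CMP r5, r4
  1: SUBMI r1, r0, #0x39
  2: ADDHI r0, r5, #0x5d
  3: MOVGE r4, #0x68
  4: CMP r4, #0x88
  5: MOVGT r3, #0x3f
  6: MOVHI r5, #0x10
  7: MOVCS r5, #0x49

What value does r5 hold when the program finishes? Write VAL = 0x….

[0] flags=1001 → (cmp)
[1] flags=1001 MI?T → r1=0x2f
[2] flags=1001 HI?F → skip
[3] flags=1001 GE?T → r4=0x68
[4] flags=1001 → (cmp)
[5] flags=1001 GT?T → r3=0x3f
[6] flags=1001 HI?F → skip
[7] flags=1001 CS?F → skip

VAL = 0x63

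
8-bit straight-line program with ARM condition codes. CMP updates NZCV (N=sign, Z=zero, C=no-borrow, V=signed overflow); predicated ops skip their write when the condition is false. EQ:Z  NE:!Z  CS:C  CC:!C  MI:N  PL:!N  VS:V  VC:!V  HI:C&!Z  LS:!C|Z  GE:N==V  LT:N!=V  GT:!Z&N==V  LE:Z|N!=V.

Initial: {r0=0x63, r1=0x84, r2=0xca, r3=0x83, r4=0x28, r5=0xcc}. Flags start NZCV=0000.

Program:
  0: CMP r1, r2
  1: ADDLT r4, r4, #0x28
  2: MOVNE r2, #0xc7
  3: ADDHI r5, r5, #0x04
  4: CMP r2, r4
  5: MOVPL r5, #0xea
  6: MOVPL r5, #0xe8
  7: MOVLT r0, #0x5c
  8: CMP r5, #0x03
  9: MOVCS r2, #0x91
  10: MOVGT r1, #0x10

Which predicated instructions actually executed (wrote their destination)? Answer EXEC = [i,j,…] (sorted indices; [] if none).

0: ✓ CMP  NZCV=1000
1: ✓ ADDLT  r4←0x50
2: ✓ MOVNE  r2←0xc7
3: · ADDHI
4: ✓ CMP  NZCV=0011
5: ✓ MOVPL  r5←0xea
6: ✓ MOVPL  r5←0xe8
7: ✓ MOVLT  r0←0x5c
8: ✓ CMP  NZCV=1010
9: ✓ MOVCS  r2←0x91
10: · MOVGT

EXEC = [1,2,5,6,7,9]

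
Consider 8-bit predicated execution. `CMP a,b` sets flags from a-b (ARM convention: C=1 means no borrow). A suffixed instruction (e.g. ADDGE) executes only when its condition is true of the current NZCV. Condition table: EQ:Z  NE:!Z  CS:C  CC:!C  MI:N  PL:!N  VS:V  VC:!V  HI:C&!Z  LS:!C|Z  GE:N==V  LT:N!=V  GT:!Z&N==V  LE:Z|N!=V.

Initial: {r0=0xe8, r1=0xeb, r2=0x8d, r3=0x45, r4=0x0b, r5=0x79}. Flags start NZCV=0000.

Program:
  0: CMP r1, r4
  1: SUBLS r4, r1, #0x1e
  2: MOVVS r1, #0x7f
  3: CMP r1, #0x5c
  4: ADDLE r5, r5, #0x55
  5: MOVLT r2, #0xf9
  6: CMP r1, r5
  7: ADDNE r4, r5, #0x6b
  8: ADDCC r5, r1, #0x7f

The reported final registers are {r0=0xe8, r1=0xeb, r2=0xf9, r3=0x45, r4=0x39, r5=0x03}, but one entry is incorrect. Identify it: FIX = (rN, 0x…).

0: ✓ CMP  NZCV=1010
1: · SUBLS
2: · MOVVS
3: ✓ CMP  NZCV=1010
4: ✓ ADDLE  r5←0xce
5: ✓ MOVLT  r2←0xf9
6: ✓ CMP  NZCV=0010
7: ✓ ADDNE  r4←0x39
8: · ADDCC

FIX = (r5, 0xce)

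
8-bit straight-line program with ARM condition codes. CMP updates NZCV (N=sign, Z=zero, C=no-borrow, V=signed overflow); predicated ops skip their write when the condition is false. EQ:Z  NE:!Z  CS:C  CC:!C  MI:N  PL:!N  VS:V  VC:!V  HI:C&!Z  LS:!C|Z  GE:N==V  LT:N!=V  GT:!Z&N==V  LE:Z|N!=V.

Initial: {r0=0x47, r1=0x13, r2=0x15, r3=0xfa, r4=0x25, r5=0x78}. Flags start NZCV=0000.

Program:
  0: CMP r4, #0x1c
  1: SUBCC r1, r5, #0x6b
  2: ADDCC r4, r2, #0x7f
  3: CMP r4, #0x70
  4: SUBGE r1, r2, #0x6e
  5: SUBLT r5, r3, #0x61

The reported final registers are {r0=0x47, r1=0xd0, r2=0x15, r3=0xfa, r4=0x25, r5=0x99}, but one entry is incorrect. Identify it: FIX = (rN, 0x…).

0: ✓ CMP  NZCV=0010
1: · SUBCC
2: · ADDCC
3: ✓ CMP  NZCV=1000
4: · SUBGE
5: ✓ SUBLT  r5←0x99

FIX = (r1, 0x13)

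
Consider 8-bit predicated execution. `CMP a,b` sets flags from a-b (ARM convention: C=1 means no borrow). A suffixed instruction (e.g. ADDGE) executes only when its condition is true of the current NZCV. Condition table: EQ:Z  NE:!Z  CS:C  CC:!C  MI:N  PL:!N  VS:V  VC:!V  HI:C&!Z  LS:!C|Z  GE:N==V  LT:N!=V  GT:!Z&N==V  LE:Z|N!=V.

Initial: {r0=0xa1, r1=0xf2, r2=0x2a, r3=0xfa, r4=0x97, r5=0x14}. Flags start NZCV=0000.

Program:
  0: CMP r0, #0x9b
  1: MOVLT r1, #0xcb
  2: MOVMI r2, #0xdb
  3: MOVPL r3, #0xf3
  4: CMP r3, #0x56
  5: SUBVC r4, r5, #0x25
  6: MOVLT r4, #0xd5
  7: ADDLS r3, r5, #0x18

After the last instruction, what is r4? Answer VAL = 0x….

VAL = 0xd5

[0] flags=0010 → (cmp)
[1] flags=0010 LT?F → skip
[2] flags=0010 MI?F → skip
[3] flags=0010 PL?T → r3=0xf3
[4] flags=1010 → (cmp)
[5] flags=1010 VC?T → r4=0xef
[6] flags=1010 LT?T → r4=0xd5
[7] flags=1010 LS?F → skip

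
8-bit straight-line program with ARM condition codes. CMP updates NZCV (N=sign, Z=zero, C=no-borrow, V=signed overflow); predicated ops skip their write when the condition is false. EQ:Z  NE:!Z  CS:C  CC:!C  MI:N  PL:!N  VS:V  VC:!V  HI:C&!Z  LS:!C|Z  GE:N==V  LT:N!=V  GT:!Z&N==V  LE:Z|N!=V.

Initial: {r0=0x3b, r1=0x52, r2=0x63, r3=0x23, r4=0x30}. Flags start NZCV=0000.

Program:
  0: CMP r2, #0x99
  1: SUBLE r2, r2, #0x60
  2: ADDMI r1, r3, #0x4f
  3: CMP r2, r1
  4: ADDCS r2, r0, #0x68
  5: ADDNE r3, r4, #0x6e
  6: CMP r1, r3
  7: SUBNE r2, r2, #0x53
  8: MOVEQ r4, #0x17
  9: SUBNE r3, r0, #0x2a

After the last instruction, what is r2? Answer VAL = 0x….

VAL = 0x10

0: ✓ CMP  NZCV=1001
1: · SUBLE
2: ✓ ADDMI  r1←0x72
3: ✓ CMP  NZCV=1000
4: · ADDCS
5: ✓ ADDNE  r3←0x9e
6: ✓ CMP  NZCV=1001
7: ✓ SUBNE  r2←0x10
8: · MOVEQ
9: ✓ SUBNE  r3←0x11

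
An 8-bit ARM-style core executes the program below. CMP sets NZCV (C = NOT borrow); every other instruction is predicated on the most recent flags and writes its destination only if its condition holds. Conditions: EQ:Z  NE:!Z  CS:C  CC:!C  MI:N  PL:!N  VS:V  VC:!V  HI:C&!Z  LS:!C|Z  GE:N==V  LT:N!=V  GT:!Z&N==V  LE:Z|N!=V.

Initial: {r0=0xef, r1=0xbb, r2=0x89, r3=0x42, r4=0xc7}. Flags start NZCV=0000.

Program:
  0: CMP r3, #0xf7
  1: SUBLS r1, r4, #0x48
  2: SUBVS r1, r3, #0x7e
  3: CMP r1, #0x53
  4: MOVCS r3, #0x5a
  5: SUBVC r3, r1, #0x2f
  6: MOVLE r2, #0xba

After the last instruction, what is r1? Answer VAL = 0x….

[0] flags=0000 → (cmp)
[1] flags=0000 LS?T → r1=0x7f
[2] flags=0000 VS?F → skip
[3] flags=0010 → (cmp)
[4] flags=0010 CS?T → r3=0x5a
[5] flags=0010 VC?T → r3=0x50
[6] flags=0010 LE?F → skip

VAL = 0x7f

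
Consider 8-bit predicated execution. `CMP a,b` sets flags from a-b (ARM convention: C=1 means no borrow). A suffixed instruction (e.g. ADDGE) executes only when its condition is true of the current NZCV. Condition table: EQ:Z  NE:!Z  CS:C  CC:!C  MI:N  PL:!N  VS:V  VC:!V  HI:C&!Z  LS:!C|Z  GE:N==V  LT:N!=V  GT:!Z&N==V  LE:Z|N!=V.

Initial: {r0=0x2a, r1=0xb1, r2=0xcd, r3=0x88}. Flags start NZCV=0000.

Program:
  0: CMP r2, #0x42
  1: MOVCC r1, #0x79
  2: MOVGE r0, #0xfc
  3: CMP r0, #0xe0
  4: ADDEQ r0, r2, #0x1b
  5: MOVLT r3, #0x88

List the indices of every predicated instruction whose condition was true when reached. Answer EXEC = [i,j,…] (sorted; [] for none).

0: ✓ CMP  NZCV=1010
1: · MOVCC
2: · MOVGE
3: ✓ CMP  NZCV=0000
4: · ADDEQ
5: · MOVLT

EXEC = []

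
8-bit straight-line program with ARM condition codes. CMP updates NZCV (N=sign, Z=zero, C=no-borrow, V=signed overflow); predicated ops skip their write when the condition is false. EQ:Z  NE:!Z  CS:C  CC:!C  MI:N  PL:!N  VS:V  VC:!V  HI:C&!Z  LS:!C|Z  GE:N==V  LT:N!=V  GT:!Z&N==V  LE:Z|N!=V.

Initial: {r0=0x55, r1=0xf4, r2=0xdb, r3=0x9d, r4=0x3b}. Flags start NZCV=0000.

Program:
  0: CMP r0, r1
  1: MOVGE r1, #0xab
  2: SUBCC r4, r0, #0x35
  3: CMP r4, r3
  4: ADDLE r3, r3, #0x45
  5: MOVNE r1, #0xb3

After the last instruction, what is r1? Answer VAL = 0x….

VAL = 0xb3

[0] flags=0000 → (cmp)
[1] flags=0000 GE?T → r1=0xab
[2] flags=0000 CC?T → r4=0x20
[3] flags=1001 → (cmp)
[4] flags=1001 LE?F → skip
[5] flags=1001 NE?T → r1=0xb3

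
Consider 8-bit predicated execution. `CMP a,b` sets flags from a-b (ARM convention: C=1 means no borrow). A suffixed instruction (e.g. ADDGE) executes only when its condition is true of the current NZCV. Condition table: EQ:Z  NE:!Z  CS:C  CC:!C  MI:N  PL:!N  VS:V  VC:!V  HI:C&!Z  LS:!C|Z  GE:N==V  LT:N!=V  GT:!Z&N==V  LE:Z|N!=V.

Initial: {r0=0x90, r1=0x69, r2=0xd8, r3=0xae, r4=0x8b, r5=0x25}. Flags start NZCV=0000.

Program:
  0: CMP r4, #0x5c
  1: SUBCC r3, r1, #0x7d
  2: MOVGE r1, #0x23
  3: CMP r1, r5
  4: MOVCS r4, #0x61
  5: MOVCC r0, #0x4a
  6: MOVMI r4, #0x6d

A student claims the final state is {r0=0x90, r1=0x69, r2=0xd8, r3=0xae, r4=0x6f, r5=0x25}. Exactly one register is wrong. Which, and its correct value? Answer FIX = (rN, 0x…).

FIX = (r4, 0x61)

0: ✓ CMP  NZCV=0011
1: · SUBCC
2: · MOVGE
3: ✓ CMP  NZCV=0010
4: ✓ MOVCS  r4←0x61
5: · MOVCC
6: · MOVMI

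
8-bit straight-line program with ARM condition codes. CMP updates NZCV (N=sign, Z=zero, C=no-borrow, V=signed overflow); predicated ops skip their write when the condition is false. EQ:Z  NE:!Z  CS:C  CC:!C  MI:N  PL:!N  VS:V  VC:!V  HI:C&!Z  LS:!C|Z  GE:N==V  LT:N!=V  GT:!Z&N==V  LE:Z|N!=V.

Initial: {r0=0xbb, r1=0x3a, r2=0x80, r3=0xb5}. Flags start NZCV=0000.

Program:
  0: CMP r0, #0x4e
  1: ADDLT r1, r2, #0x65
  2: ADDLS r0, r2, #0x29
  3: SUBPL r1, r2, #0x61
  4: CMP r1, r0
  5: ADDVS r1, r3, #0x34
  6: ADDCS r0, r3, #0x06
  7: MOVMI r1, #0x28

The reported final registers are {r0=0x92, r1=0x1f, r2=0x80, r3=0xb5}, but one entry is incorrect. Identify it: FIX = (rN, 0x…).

FIX = (r0, 0xbb)

0: ✓ CMP  NZCV=0011
1: ✓ ADDLT  r1←0xe5
2: · ADDLS
3: ✓ SUBPL  r1←0x1f
4: ✓ CMP  NZCV=0000
5: · ADDVS
6: · ADDCS
7: · MOVMI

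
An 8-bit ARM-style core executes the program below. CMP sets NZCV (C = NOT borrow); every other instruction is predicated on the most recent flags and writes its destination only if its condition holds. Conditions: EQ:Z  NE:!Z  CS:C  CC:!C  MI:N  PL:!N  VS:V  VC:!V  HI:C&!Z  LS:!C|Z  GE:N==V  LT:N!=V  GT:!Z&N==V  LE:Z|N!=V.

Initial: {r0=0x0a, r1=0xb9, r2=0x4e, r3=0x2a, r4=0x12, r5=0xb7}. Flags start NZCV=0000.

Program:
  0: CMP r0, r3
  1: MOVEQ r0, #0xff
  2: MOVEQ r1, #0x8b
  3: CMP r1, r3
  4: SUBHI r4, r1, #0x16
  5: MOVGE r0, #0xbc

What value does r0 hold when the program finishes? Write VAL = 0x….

0: ✓ CMP  NZCV=1000
1: · MOVEQ
2: · MOVEQ
3: ✓ CMP  NZCV=1010
4: ✓ SUBHI  r4←0xa3
5: · MOVGE

VAL = 0x0a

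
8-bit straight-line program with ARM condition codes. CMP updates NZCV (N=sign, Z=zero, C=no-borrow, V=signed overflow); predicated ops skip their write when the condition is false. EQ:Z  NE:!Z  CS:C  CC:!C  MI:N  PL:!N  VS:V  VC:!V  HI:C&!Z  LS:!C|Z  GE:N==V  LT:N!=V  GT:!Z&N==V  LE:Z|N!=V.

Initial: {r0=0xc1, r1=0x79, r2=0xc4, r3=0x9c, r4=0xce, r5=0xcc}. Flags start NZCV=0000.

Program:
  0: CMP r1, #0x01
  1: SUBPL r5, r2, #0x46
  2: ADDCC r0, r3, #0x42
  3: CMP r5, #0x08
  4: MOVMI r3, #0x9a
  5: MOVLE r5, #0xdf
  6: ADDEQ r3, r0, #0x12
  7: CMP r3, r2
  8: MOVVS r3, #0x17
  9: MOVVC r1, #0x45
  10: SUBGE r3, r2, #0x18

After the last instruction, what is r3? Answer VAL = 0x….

[0] flags=0010 → (cmp)
[1] flags=0010 PL?T → r5=0x7e
[2] flags=0010 CC?F → skip
[3] flags=0010 → (cmp)
[4] flags=0010 MI?F → skip
[5] flags=0010 LE?F → skip
[6] flags=0010 EQ?F → skip
[7] flags=1000 → (cmp)
[8] flags=1000 VS?F → skip
[9] flags=1000 VC?T → r1=0x45
[10] flags=1000 GE?F → skip

VAL = 0x9c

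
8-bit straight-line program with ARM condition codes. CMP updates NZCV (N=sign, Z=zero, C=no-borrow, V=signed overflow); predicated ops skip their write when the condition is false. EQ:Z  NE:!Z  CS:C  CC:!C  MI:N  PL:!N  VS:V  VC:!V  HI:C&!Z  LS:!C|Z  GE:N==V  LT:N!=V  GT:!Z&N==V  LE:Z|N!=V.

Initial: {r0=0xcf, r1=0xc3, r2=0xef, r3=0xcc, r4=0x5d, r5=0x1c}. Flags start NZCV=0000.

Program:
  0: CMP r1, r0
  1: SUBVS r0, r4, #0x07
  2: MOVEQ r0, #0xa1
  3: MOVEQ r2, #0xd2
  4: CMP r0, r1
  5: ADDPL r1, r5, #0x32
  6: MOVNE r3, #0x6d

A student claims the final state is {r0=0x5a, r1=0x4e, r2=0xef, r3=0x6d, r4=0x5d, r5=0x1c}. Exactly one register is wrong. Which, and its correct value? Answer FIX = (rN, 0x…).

0: ✓ CMP  NZCV=1000
1: · SUBVS
2: · MOVEQ
3: · MOVEQ
4: ✓ CMP  NZCV=0010
5: ✓ ADDPL  r1←0x4e
6: ✓ MOVNE  r3←0x6d

FIX = (r0, 0xcf)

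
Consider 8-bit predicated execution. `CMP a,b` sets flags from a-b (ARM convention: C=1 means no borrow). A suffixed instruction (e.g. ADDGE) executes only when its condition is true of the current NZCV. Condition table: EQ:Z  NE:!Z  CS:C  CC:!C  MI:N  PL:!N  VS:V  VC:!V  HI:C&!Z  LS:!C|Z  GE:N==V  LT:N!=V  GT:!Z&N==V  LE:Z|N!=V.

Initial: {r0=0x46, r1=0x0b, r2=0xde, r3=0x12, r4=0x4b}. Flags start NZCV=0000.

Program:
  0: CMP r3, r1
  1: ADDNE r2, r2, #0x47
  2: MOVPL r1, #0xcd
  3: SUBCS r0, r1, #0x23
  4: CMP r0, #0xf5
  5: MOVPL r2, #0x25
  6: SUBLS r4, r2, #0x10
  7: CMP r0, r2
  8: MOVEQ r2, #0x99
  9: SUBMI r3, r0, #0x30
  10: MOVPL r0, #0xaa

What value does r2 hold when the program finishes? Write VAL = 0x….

VAL = 0x25

0: ✓ CMP  NZCV=0010
1: ✓ ADDNE  r2←0x25
2: ✓ MOVPL  r1←0xcd
3: ✓ SUBCS  r0←0xaa
4: ✓ CMP  NZCV=1000
5: · MOVPL
6: ✓ SUBLS  r4←0x15
7: ✓ CMP  NZCV=1010
8: · MOVEQ
9: ✓ SUBMI  r3←0x7a
10: · MOVPL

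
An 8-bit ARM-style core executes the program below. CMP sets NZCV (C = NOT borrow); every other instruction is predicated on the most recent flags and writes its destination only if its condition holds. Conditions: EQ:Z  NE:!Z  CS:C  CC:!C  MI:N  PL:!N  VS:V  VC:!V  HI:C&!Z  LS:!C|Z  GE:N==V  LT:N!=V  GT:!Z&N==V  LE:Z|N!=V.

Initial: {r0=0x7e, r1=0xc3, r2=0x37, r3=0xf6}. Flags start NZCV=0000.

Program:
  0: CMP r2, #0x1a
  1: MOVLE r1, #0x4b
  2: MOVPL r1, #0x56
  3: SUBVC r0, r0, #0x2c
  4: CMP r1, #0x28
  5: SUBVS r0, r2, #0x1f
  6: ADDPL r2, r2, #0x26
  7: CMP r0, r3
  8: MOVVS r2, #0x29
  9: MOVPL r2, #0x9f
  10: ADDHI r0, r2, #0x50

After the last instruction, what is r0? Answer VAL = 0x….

VAL = 0x52

0: ✓ CMP  NZCV=0010
1: · MOVLE
2: ✓ MOVPL  r1←0x56
3: ✓ SUBVC  r0←0x52
4: ✓ CMP  NZCV=0010
5: · SUBVS
6: ✓ ADDPL  r2←0x5d
7: ✓ CMP  NZCV=0000
8: · MOVVS
9: ✓ MOVPL  r2←0x9f
10: · ADDHI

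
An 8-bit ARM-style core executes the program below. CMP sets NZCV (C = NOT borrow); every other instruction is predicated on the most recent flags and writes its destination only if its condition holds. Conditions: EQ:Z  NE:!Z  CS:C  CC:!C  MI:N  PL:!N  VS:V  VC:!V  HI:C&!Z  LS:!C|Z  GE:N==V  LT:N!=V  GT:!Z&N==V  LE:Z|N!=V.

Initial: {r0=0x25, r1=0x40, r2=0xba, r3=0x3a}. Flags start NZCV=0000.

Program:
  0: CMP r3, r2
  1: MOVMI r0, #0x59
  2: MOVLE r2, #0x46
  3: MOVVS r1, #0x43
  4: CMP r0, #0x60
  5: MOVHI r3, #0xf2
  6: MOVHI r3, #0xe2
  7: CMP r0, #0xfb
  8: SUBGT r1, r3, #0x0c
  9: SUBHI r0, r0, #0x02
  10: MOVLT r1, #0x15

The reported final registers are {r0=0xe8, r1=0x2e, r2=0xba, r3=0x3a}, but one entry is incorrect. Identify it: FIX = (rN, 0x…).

[0] flags=1001 → (cmp)
[1] flags=1001 MI?T → r0=0x59
[2] flags=1001 LE?F → skip
[3] flags=1001 VS?T → r1=0x43
[4] flags=1000 → (cmp)
[5] flags=1000 HI?F → skip
[6] flags=1000 HI?F → skip
[7] flags=0000 → (cmp)
[8] flags=0000 GT?T → r1=0x2e
[9] flags=0000 HI?F → skip
[10] flags=0000 LT?F → skip

FIX = (r0, 0x59)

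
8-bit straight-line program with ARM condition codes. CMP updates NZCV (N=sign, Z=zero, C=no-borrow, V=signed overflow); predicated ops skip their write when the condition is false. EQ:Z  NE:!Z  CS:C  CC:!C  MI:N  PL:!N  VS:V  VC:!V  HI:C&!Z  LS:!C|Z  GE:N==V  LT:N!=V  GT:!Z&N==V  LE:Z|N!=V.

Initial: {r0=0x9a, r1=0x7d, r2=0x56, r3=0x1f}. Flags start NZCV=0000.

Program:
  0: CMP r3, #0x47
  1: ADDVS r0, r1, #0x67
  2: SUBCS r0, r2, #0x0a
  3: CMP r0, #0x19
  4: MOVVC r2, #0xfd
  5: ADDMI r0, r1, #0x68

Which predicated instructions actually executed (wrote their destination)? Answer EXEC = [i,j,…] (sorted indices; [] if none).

[0] flags=1000 → (cmp)
[1] flags=1000 VS?F → skip
[2] flags=1000 CS?F → skip
[3] flags=1010 → (cmp)
[4] flags=1010 VC?T → r2=0xfd
[5] flags=1010 MI?T → r0=0xe5

EXEC = [4,5]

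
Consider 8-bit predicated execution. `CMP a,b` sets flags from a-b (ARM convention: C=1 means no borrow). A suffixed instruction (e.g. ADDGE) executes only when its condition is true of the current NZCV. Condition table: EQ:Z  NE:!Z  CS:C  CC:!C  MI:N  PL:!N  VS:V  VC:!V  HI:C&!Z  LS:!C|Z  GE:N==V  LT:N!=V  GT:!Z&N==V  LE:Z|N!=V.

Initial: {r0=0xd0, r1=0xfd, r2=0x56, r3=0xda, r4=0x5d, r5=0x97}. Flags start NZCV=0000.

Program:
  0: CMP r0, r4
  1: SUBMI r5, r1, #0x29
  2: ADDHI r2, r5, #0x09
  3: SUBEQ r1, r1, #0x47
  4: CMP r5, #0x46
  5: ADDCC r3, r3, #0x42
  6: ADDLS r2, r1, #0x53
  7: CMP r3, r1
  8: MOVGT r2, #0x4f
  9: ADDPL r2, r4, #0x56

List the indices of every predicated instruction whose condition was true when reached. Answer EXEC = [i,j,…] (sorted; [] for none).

[0] flags=0011 → (cmp)
[1] flags=0011 MI?F → skip
[2] flags=0011 HI?T → r2=0xa0
[3] flags=0011 EQ?F → skip
[4] flags=0011 → (cmp)
[5] flags=0011 CC?F → skip
[6] flags=0011 LS?F → skip
[7] flags=1000 → (cmp)
[8] flags=1000 GT?F → skip
[9] flags=1000 PL?F → skip

EXEC = [2]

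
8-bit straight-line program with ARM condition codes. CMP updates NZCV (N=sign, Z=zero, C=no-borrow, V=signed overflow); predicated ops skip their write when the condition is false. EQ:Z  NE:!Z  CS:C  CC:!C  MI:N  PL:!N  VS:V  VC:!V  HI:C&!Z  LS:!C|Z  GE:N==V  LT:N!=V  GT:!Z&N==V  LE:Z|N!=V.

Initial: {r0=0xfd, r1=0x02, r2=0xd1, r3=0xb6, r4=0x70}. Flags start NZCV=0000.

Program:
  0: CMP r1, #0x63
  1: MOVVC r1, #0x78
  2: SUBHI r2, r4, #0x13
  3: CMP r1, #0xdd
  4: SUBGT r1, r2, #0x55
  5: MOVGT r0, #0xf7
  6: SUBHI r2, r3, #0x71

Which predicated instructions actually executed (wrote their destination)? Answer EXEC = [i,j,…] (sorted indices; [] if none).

[0] flags=1000 → (cmp)
[1] flags=1000 VC?T → r1=0x78
[2] flags=1000 HI?F → skip
[3] flags=1001 → (cmp)
[4] flags=1001 GT?T → r1=0x7c
[5] flags=1001 GT?T → r0=0xf7
[6] flags=1001 HI?F → skip

EXEC = [1,4,5]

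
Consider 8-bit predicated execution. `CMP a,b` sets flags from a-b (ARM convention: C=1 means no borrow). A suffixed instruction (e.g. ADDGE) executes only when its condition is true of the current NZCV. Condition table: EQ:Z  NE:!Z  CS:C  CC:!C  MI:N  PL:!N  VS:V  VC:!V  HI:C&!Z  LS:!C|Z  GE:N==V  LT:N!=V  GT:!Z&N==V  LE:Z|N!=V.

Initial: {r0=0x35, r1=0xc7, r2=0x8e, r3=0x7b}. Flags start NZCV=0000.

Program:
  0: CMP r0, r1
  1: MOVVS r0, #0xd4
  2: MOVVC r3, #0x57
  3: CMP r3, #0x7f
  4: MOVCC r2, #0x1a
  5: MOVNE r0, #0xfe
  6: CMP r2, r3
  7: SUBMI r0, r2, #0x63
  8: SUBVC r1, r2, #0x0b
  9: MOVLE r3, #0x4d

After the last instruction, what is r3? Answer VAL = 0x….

[0] flags=0000 → (cmp)
[1] flags=0000 VS?F → skip
[2] flags=0000 VC?T → r3=0x57
[3] flags=1000 → (cmp)
[4] flags=1000 CC?T → r2=0x1a
[5] flags=1000 NE?T → r0=0xfe
[6] flags=1000 → (cmp)
[7] flags=1000 MI?T → r0=0xb7
[8] flags=1000 VC?T → r1=0x0f
[9] flags=1000 LE?T → r3=0x4d

VAL = 0x4d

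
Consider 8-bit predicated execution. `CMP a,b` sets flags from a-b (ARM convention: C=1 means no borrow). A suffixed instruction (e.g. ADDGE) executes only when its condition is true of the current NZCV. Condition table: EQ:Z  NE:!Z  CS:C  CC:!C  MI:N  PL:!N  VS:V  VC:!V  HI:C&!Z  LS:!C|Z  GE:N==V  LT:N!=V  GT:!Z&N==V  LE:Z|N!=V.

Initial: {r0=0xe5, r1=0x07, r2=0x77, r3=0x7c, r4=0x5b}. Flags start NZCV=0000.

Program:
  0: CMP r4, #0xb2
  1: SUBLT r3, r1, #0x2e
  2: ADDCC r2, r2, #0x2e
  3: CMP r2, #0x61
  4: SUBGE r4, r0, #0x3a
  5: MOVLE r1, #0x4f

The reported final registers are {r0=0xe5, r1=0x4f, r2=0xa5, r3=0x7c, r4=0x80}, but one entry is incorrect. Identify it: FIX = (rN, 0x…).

[0] flags=1001 → (cmp)
[1] flags=1001 LT?F → skip
[2] flags=1001 CC?T → r2=0xa5
[3] flags=0011 → (cmp)
[4] flags=0011 GE?F → skip
[5] flags=0011 LE?T → r1=0x4f

FIX = (r4, 0x5b)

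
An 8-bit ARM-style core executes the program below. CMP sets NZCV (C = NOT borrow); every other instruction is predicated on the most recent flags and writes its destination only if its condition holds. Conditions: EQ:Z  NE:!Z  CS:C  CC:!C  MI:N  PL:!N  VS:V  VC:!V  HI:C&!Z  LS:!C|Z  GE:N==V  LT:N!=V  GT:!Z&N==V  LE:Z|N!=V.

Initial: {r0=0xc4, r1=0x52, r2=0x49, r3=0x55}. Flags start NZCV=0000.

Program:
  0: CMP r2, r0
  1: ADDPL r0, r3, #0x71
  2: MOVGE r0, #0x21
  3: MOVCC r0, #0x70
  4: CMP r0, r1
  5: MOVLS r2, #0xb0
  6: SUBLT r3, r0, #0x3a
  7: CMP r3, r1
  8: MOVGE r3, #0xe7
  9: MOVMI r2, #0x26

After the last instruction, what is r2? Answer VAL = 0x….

0: ✓ CMP  NZCV=1001
1: · ADDPL
2: ✓ MOVGE  r0←0x21
3: ✓ MOVCC  r0←0x70
4: ✓ CMP  NZCV=0010
5: · MOVLS
6: · SUBLT
7: ✓ CMP  NZCV=0010
8: ✓ MOVGE  r3←0xe7
9: · MOVMI

VAL = 0x49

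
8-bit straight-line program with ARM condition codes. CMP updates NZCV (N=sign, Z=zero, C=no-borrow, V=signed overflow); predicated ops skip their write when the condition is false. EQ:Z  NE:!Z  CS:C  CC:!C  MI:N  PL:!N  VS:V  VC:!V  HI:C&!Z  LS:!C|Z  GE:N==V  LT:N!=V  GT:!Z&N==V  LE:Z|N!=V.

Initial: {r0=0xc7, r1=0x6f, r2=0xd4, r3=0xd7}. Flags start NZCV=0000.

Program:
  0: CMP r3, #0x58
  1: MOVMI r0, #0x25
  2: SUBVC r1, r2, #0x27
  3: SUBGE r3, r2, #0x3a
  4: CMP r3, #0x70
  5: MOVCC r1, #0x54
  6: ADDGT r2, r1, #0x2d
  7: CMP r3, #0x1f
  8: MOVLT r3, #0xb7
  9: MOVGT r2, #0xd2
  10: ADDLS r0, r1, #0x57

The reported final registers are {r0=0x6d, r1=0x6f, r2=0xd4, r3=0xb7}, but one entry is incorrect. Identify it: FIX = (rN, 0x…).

[0] flags=0011 → (cmp)
[1] flags=0011 MI?F → skip
[2] flags=0011 VC?F → skip
[3] flags=0011 GE?F → skip
[4] flags=0011 → (cmp)
[5] flags=0011 CC?F → skip
[6] flags=0011 GT?F → skip
[7] flags=1010 → (cmp)
[8] flags=1010 LT?T → r3=0xb7
[9] flags=1010 GT?F → skip
[10] flags=1010 LS?F → skip

FIX = (r0, 0xc7)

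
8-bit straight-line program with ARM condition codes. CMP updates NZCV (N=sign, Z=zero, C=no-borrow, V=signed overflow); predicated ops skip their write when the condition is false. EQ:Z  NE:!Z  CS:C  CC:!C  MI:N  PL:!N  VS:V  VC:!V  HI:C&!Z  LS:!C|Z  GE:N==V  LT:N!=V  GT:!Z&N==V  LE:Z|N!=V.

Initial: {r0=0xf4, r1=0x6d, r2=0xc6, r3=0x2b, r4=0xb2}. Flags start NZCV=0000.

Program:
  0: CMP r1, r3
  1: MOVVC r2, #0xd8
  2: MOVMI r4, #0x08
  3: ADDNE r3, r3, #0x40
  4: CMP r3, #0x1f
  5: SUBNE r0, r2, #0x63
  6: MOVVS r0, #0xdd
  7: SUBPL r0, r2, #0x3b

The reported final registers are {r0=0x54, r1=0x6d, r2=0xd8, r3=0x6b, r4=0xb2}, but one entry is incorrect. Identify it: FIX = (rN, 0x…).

FIX = (r0, 0x9d)

[0] flags=0010 → (cmp)
[1] flags=0010 VC?T → r2=0xd8
[2] flags=0010 MI?F → skip
[3] flags=0010 NE?T → r3=0x6b
[4] flags=0010 → (cmp)
[5] flags=0010 NE?T → r0=0x75
[6] flags=0010 VS?F → skip
[7] flags=0010 PL?T → r0=0x9d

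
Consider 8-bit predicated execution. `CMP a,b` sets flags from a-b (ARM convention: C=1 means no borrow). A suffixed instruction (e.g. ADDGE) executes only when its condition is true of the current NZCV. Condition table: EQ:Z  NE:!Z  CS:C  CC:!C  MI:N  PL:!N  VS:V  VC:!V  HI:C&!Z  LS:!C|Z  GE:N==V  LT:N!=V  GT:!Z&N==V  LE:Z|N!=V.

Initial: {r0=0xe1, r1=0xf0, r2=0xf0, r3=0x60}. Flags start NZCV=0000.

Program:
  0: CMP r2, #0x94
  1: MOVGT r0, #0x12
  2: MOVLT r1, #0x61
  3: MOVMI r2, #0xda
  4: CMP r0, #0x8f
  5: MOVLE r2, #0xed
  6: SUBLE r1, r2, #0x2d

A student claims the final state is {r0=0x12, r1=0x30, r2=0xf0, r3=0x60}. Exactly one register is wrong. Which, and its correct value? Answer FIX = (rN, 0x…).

0: ✓ CMP  NZCV=0010
1: ✓ MOVGT  r0←0x12
2: · MOVLT
3: · MOVMI
4: ✓ CMP  NZCV=1001
5: · MOVLE
6: · SUBLE

FIX = (r1, 0xf0)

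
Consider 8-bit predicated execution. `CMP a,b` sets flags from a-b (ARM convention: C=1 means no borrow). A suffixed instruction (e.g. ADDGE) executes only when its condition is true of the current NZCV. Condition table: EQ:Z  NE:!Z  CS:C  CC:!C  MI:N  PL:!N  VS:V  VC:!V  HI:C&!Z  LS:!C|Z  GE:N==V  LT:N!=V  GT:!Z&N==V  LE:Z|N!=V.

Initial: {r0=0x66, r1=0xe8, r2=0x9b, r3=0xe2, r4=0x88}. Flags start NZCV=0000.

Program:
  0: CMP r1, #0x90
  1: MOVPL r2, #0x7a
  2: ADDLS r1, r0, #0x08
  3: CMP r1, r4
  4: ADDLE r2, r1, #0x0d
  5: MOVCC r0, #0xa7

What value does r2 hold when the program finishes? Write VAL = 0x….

VAL = 0x7a

[0] flags=0010 → (cmp)
[1] flags=0010 PL?T → r2=0x7a
[2] flags=0010 LS?F → skip
[3] flags=0010 → (cmp)
[4] flags=0010 LE?F → skip
[5] flags=0010 CC?F → skip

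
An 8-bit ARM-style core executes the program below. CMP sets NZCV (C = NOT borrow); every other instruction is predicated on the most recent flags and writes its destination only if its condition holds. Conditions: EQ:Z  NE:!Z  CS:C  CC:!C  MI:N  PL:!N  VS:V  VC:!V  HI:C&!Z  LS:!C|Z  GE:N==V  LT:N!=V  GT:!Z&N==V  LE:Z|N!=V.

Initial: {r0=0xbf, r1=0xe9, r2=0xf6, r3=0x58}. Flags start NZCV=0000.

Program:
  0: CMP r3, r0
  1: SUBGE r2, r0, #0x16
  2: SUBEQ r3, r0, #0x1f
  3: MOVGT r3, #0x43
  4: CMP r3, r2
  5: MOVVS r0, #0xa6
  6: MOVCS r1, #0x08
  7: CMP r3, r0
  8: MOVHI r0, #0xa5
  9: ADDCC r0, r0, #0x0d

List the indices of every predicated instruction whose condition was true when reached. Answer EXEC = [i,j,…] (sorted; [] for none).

0: ✓ CMP  NZCV=1001
1: ✓ SUBGE  r2←0xa9
2: · SUBEQ
3: ✓ MOVGT  r3←0x43
4: ✓ CMP  NZCV=1001
5: ✓ MOVVS  r0←0xa6
6: · MOVCS
7: ✓ CMP  NZCV=1001
8: · MOVHI
9: ✓ ADDCC  r0←0xb3

EXEC = [1,3,5,9]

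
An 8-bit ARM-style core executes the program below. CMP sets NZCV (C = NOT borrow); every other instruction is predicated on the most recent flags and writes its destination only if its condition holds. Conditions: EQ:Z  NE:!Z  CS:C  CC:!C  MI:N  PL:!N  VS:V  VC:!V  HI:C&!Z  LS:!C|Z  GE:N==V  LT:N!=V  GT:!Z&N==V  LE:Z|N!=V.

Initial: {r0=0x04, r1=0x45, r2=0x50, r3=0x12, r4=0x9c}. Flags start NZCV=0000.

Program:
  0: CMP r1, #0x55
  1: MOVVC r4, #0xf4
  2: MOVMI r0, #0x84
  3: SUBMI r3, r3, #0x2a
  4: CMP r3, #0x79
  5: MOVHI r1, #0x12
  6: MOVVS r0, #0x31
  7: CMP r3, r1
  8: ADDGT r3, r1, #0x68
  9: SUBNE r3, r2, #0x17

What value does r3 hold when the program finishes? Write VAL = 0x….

VAL = 0x39

[0] flags=1000 → (cmp)
[1] flags=1000 VC?T → r4=0xf4
[2] flags=1000 MI?T → r0=0x84
[3] flags=1000 MI?T → r3=0xe8
[4] flags=0011 → (cmp)
[5] flags=0011 HI?T → r1=0x12
[6] flags=0011 VS?T → r0=0x31
[7] flags=1010 → (cmp)
[8] flags=1010 GT?F → skip
[9] flags=1010 NE?T → r3=0x39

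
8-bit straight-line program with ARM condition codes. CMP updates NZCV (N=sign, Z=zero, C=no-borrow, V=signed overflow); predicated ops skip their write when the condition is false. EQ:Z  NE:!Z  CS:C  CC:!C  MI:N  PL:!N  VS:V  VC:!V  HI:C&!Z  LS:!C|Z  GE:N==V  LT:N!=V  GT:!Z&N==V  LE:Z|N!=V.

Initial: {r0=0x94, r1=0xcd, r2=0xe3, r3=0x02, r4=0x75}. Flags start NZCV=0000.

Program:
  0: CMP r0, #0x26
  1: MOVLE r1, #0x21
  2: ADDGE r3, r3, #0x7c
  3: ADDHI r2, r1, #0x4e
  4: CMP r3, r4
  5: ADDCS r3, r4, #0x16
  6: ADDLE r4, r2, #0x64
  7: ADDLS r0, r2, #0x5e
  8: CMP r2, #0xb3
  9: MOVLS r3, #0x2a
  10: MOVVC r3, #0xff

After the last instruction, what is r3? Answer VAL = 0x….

0: ✓ CMP  NZCV=0011
1: ✓ MOVLE  r1←0x21
2: · ADDGE
3: ✓ ADDHI  r2←0x6f
4: ✓ CMP  NZCV=1000
5: · ADDCS
6: ✓ ADDLE  r4←0xd3
7: ✓ ADDLS  r0←0xcd
8: ✓ CMP  NZCV=1001
9: ✓ MOVLS  r3←0x2a
10: · MOVVC

VAL = 0x2a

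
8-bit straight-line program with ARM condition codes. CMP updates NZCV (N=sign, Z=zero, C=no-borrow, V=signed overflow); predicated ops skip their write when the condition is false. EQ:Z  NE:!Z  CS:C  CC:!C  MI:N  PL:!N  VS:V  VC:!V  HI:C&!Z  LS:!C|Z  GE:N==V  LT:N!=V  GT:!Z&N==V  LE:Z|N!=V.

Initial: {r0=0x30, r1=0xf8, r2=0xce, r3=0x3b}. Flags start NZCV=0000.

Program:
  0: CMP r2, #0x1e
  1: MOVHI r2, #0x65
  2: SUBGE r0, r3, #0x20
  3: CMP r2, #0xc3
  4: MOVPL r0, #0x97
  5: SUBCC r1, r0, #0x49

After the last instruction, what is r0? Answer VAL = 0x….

VAL = 0x30

0: ✓ CMP  NZCV=1010
1: ✓ MOVHI  r2←0x65
2: · SUBGE
3: ✓ CMP  NZCV=1001
4: · MOVPL
5: ✓ SUBCC  r1←0xe7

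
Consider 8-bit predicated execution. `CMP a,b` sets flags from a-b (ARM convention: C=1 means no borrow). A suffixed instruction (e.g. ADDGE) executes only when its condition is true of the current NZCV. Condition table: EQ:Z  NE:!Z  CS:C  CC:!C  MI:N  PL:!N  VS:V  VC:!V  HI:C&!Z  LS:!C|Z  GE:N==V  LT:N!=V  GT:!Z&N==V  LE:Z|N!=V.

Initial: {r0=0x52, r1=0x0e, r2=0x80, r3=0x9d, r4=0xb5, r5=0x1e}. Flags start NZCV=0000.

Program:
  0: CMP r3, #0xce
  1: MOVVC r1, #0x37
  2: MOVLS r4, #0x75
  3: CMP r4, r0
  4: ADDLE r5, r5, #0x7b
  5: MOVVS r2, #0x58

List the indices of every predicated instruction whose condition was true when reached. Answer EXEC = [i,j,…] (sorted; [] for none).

EXEC = [1,2]

0: ✓ CMP  NZCV=1000
1: ✓ MOVVC  r1←0x37
2: ✓ MOVLS  r4←0x75
3: ✓ CMP  NZCV=0010
4: · ADDLE
5: · MOVVS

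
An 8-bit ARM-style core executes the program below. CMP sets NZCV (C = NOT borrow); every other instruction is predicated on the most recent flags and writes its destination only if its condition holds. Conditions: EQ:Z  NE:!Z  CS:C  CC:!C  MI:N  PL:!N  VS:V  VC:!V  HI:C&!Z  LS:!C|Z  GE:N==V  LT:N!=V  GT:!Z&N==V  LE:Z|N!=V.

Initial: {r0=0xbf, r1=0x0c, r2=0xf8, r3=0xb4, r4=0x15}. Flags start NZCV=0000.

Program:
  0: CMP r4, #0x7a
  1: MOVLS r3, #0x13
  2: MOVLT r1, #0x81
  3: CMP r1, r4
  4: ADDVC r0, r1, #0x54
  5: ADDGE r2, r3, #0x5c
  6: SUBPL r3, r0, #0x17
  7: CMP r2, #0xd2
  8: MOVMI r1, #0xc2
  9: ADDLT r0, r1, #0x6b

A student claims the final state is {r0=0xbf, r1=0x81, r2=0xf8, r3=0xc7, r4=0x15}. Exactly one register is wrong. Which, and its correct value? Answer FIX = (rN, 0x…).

[0] flags=1000 → (cmp)
[1] flags=1000 LS?T → r3=0x13
[2] flags=1000 LT?T → r1=0x81
[3] flags=0011 → (cmp)
[4] flags=0011 VC?F → skip
[5] flags=0011 GE?F → skip
[6] flags=0011 PL?T → r3=0xa8
[7] flags=0010 → (cmp)
[8] flags=0010 MI?F → skip
[9] flags=0010 LT?F → skip

FIX = (r3, 0xa8)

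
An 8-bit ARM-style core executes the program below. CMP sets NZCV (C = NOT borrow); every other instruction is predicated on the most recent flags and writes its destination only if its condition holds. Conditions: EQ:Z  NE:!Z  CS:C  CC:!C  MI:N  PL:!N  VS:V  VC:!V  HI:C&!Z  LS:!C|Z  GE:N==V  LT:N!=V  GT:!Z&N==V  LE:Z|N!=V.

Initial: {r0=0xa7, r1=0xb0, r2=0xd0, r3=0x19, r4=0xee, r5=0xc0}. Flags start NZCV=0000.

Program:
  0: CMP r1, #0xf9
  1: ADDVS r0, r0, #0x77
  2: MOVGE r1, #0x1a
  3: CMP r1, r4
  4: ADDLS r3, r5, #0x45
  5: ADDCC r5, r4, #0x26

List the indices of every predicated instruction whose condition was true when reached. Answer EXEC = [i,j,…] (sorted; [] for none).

EXEC = [4,5]

[0] flags=1000 → (cmp)
[1] flags=1000 VS?F → skip
[2] flags=1000 GE?F → skip
[3] flags=1000 → (cmp)
[4] flags=1000 LS?T → r3=0x05
[5] flags=1000 CC?T → r5=0x14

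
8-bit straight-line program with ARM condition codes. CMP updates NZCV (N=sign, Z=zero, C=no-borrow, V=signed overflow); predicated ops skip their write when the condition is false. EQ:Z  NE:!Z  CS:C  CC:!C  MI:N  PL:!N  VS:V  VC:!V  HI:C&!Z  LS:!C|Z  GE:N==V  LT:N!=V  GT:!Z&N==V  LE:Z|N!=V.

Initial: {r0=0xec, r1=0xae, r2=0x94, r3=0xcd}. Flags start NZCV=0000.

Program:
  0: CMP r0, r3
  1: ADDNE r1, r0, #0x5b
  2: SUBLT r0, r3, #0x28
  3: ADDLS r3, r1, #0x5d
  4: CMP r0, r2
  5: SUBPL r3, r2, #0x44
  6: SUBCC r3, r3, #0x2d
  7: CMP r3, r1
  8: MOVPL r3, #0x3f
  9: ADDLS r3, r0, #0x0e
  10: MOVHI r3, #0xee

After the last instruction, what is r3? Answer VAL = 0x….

[0] flags=0010 → (cmp)
[1] flags=0010 NE?T → r1=0x47
[2] flags=0010 LT?F → skip
[3] flags=0010 LS?F → skip
[4] flags=0010 → (cmp)
[5] flags=0010 PL?T → r3=0x50
[6] flags=0010 CC?F → skip
[7] flags=0010 → (cmp)
[8] flags=0010 PL?T → r3=0x3f
[9] flags=0010 LS?F → skip
[10] flags=0010 HI?T → r3=0xee

VAL = 0xee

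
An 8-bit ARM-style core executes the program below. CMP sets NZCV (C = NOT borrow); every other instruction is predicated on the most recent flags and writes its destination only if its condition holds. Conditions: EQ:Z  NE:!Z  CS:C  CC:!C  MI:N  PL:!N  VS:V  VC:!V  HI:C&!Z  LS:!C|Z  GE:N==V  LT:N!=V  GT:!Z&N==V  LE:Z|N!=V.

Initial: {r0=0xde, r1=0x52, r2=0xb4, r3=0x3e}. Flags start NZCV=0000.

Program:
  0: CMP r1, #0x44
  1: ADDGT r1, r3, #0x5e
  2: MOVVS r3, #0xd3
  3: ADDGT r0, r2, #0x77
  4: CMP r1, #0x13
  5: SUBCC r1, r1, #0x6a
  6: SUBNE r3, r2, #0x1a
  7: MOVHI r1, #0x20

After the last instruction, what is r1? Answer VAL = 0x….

VAL = 0x20

0: ✓ CMP  NZCV=0010
1: ✓ ADDGT  r1←0x9c
2: · MOVVS
3: ✓ ADDGT  r0←0x2b
4: ✓ CMP  NZCV=1010
5: · SUBCC
6: ✓ SUBNE  r3←0x9a
7: ✓ MOVHI  r1←0x20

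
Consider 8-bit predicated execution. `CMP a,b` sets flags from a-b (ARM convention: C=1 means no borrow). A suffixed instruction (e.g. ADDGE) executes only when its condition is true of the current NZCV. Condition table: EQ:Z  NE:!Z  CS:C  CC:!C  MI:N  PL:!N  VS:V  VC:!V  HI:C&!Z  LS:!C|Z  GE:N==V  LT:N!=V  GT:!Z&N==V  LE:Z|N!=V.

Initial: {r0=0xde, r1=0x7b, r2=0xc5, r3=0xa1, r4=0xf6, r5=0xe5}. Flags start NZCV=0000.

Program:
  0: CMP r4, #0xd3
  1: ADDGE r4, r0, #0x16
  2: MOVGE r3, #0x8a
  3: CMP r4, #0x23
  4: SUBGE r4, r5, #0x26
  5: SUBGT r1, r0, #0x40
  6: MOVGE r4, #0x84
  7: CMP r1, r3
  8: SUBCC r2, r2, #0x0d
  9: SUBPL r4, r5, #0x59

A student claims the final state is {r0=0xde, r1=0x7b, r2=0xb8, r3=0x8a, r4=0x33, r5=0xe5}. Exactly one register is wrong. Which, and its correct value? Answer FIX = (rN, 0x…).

FIX = (r4, 0xf4)

[0] flags=0010 → (cmp)
[1] flags=0010 GE?T → r4=0xf4
[2] flags=0010 GE?T → r3=0x8a
[3] flags=1010 → (cmp)
[4] flags=1010 GE?F → skip
[5] flags=1010 GT?F → skip
[6] flags=1010 GE?F → skip
[7] flags=1001 → (cmp)
[8] flags=1001 CC?T → r2=0xb8
[9] flags=1001 PL?F → skip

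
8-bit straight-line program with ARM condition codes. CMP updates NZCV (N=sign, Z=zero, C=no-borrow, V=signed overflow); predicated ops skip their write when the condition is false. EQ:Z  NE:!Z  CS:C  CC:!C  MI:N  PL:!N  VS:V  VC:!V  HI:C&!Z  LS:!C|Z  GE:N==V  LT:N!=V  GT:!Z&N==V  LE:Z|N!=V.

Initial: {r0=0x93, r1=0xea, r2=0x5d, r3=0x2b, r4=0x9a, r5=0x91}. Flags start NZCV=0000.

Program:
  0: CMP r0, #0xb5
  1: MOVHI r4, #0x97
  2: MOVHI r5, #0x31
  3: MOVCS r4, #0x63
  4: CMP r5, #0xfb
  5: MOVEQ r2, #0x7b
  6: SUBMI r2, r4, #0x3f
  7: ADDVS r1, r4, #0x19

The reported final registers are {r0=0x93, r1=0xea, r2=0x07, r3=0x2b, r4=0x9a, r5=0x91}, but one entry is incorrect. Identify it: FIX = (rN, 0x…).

0: ✓ CMP  NZCV=1000
1: · MOVHI
2: · MOVHI
3: · MOVCS
4: ✓ CMP  NZCV=1000
5: · MOVEQ
6: ✓ SUBMI  r2←0x5b
7: · ADDVS

FIX = (r2, 0x5b)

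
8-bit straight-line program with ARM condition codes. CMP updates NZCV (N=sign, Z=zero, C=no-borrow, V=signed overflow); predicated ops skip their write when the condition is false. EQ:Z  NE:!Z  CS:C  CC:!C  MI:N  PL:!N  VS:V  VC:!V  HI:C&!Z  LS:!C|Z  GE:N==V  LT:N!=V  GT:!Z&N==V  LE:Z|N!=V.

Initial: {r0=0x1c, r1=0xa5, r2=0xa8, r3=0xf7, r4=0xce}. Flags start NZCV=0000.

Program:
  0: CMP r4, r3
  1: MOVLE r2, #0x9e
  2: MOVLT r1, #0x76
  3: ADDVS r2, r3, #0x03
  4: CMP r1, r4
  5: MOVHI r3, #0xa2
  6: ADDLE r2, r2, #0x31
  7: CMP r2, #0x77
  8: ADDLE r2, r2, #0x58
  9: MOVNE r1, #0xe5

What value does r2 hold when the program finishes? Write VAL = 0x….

0: ✓ CMP  NZCV=1000
1: ✓ MOVLE  r2←0x9e
2: ✓ MOVLT  r1←0x76
3: · ADDVS
4: ✓ CMP  NZCV=1001
5: · MOVHI
6: · ADDLE
7: ✓ CMP  NZCV=0011
8: ✓ ADDLE  r2←0xf6
9: ✓ MOVNE  r1←0xe5

VAL = 0xf6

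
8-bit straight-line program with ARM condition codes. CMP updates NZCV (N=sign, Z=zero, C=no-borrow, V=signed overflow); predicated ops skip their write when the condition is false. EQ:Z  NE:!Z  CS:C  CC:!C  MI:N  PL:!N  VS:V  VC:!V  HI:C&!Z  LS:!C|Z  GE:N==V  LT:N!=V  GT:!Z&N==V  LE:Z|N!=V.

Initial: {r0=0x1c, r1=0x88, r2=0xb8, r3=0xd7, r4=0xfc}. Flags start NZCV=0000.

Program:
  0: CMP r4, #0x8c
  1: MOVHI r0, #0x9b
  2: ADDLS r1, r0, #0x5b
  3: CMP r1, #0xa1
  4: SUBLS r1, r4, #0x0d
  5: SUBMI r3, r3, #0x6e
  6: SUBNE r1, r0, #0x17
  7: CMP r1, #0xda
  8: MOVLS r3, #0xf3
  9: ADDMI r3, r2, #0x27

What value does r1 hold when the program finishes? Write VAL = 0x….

VAL = 0x84

0: ✓ CMP  NZCV=0010
1: ✓ MOVHI  r0←0x9b
2: · ADDLS
3: ✓ CMP  NZCV=1000
4: ✓ SUBLS  r1←0xef
5: ✓ SUBMI  r3←0x69
6: ✓ SUBNE  r1←0x84
7: ✓ CMP  NZCV=1000
8: ✓ MOVLS  r3←0xf3
9: ✓ ADDMI  r3←0xdf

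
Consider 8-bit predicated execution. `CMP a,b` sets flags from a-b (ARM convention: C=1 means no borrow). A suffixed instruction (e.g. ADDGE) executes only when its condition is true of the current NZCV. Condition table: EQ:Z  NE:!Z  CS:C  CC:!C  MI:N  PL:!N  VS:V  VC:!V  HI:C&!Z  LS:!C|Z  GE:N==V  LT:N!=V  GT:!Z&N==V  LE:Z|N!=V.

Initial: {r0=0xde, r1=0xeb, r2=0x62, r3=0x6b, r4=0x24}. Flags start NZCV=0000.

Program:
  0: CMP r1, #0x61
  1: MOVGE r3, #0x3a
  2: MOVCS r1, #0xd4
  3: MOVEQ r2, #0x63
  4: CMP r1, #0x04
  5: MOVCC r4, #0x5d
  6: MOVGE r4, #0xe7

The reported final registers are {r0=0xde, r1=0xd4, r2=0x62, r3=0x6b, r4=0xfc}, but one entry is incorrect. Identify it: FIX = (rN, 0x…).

[0] flags=1010 → (cmp)
[1] flags=1010 GE?F → skip
[2] flags=1010 CS?T → r1=0xd4
[3] flags=1010 EQ?F → skip
[4] flags=1010 → (cmp)
[5] flags=1010 CC?F → skip
[6] flags=1010 GE?F → skip

FIX = (r4, 0x24)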